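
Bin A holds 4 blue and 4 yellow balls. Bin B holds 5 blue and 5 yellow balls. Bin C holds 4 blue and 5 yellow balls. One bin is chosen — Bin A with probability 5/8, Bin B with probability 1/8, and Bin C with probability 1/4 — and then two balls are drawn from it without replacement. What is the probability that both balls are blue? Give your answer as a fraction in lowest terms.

205/1008

From Bin A: P(both blue) = (4/8)(3/7) = 3/14.
From Bin B: P(both blue) = (5/10)(4/9) = 2/9.
From Bin C: P(both blue) = (4/9)(3/8) = 1/6.
Total probability = (5/8)(3/14) + (1/8)(2/9) + (1/4)(1/6) = 205/1008.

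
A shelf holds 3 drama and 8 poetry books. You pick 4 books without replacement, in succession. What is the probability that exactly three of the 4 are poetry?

28/55

One ordering (poetry drawn first) has probability 8/11 × 7/10 × 6/9 × 3/8 = 1008/7920 = 7/55.
There are C(4,3) = 4 such orderings, each equally likely, so P = 4 × 7/55 = 28/55.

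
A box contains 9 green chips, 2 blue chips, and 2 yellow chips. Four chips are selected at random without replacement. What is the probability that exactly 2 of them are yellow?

1/13

One ordering (yellow drawn first) has probability 2/13 × 1/12 × 11/11 × 10/10 = 220/17160 = 1/78.
There are C(4,2) = 6 such orderings, each equally likely, so P = 6 × 1/78 = 1/13.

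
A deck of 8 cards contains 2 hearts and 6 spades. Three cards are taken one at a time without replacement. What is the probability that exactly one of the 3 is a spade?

3/28

One ordering (a spade drawn first) has probability 6/8 × 2/7 × 1/6 = 12/336 = 1/28.
There are C(3,1) = 3 such orderings, each equally likely, so P = 3 × 1/28 = 3/28.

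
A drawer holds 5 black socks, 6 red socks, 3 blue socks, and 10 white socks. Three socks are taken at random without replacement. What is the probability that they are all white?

P(all white) = 10/24 × 9/23 × 8/22 = 720/12144 = 15/253.

15/253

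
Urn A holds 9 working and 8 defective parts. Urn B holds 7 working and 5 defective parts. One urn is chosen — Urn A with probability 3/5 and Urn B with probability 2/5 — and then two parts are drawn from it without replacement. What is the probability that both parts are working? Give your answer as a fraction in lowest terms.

From Urn A: P(both working) = (9/17)(8/16) = 9/34.
From Urn B: P(both working) = (7/12)(6/11) = 7/22.
Total probability = (3/5)(9/34) + (2/5)(7/22) = 107/374.

107/374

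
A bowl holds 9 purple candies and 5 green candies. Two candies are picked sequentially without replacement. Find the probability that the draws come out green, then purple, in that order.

Multiply the probability of each draw given the previous ones:
P = 5/14 × 9/13 = 45/182.

45/182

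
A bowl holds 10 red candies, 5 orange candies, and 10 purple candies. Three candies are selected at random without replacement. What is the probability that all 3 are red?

P = 10/25 × 9/24 × 8/23 = 720/13800 = 6/115.

6/115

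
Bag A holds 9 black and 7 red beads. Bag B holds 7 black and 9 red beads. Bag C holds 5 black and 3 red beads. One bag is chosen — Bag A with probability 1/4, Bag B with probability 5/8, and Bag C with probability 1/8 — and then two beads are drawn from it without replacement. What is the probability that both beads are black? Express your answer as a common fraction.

513/2240

From Bag A: P(both black) = (9/16)(8/15) = 3/10.
From Bag B: P(both black) = (7/16)(6/15) = 7/40.
From Bag C: P(both black) = (5/8)(4/7) = 5/14.
Total probability = (1/4)(3/10) + (5/8)(7/40) + (1/8)(5/14) = 513/2240.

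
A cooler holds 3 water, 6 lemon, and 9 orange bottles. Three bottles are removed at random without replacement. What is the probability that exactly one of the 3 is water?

105/272

One ordering (water drawn first) has probability 3/18 × 15/17 × 14/16 = 630/4896 = 35/272.
There are C(3,1) = 3 such orderings, each equally likely, so P = 3 × 35/272 = 105/272.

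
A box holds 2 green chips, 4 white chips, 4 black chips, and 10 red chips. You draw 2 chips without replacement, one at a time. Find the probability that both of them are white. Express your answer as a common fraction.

P = 4/20 × 3/19 = 12/380 = 3/95.

3/95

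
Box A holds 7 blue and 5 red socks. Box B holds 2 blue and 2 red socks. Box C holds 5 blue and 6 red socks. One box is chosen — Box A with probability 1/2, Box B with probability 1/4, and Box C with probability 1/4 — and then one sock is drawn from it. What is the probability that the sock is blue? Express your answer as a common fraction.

35/66

From Box A: P(blue) = 7/12.
From Box B: P(blue) = 2/4.
From Box C: P(blue) = 5/11.
Total probability = (1/2)(7/12) + (1/4)(2/4) + (1/4)(5/11) = 35/66.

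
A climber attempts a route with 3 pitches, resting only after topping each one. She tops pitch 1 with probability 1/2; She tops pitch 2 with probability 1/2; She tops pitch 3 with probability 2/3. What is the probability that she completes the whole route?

Multiplying along the chain,
P = 1/2 × 1/2 × 2/3 = 2/12 = 1/6.

1/6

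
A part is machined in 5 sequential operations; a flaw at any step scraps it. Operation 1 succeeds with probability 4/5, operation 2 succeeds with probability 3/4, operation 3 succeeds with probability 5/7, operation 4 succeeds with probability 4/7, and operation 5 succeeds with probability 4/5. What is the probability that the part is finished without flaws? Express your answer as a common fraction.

Each stage is reached only if all earlier stages succeed, so
P = 4/5 × 3/4 × 5/7 × 4/7 × 4/5 = 960/4900 = 48/245.

48/245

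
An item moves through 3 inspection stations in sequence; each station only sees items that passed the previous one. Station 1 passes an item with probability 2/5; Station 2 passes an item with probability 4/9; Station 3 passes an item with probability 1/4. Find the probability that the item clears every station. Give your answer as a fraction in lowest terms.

Each stage is reached only if all earlier stages succeed, so
P = 2/5 × 4/9 × 1/4 = 8/180 = 2/45.

2/45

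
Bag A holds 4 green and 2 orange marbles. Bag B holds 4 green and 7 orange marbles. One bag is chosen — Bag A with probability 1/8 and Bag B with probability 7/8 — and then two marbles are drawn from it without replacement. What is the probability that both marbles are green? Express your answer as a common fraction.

From Bag A: P(both green) = (4/6)(3/5) = 2/5.
From Bag B: P(both green) = (4/11)(3/10) = 6/55.
Total probability = (1/8)(2/5) + (7/8)(6/55) = 8/55.

8/55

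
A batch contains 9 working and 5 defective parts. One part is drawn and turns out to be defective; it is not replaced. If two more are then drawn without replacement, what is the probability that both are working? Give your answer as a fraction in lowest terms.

6/13

After the first draw, 9 of the remaining 13 parts are working.
P = 9/13 × 8/12 = 72/156 = 6/13.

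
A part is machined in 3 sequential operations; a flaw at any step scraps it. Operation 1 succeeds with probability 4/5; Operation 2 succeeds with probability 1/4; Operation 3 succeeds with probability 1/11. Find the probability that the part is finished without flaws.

1/55

Multiplying along the chain,
P = 4/5 × 1/4 × 1/11 = 4/220 = 1/55.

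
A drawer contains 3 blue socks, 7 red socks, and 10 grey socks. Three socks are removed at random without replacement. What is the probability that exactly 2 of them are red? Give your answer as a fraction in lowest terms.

91/380

One ordering (red drawn first) has probability 7/20 × 6/19 × 13/18 = 546/6840 = 91/1140.
There are C(3,2) = 3 such orderings, each equally likely, so P = 3 × 91/1140 = 91/380.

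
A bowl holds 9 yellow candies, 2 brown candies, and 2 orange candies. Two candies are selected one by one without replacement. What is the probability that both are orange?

1/78

P(every draw is orange) = 2/13 × 1/12 = 2/156 = 1/78.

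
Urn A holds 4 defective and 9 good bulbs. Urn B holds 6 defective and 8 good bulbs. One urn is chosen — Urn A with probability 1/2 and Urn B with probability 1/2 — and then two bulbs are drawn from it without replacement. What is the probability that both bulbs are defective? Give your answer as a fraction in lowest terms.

From Urn A: P(both defective) = (4/13)(3/12) = 1/13.
From Urn B: P(both defective) = (6/14)(5/13) = 15/91.
Total probability = (1/2)(1/13) + (1/2)(15/91) = 11/91.

11/91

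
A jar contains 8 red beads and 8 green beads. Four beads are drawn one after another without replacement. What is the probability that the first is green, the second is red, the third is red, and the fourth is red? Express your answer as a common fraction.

4/65

Multiply the probability of each draw given the previous ones:
P = 8/16 × 8/15 × 7/14 × 6/13 = 2688/43680 = 4/65.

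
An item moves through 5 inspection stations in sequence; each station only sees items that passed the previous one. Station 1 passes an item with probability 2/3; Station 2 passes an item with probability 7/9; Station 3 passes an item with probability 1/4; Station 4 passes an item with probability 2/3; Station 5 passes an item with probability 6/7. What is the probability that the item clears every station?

The events are sequential, so multiply the conditional probabilities:
P = 2/3 × 7/9 × 1/4 × 2/3 × 6/7 = 168/2268 = 2/27.

2/27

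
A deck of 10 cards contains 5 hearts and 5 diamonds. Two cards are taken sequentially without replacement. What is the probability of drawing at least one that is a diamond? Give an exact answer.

P(no diamonds) = 5/10 × 4/9 = 20/90 = 2/9.
P(at least one) = 1 − 2/9 = 7/9.

7/9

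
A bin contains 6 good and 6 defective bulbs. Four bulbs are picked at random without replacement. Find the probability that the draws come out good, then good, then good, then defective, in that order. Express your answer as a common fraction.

2/33

Multiply the probability of each draw given the previous ones:
P = 6/12 × 5/11 × 4/10 × 6/9 = 720/11880 = 2/33.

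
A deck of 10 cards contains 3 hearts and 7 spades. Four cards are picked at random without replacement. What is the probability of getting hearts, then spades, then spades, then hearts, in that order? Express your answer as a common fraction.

1/20

Each draw changes the counts, so multiply the conditional probabilities along the sequence:
P = 3/10 × 7/9 × 6/8 × 2/7 = 252/5040 = 1/20.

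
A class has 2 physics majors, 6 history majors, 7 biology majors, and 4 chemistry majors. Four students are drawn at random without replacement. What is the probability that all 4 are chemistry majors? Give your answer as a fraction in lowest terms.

1/3876

P = 4/19 × 3/18 × 2/17 × 1/16 = 24/93024 = 1/3876.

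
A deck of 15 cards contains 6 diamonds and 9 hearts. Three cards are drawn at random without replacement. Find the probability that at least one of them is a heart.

87/91

P(no hearts) = 6/15 × 5/14 × 4/13 = 120/2730 = 4/91.
P(at least one) = 1 − 4/91 = 87/91.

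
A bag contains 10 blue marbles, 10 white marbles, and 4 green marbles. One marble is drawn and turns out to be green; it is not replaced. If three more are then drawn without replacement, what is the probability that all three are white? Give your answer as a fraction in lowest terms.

120/1771

With the first marble removed, 10 white remain out of 23.
P = 10/23 × 9/22 × 8/21 = 720/10626 = 120/1771.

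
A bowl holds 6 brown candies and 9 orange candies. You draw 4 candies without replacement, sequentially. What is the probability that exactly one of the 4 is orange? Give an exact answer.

One ordering (orange drawn first) has probability 9/15 × 6/14 × 5/13 × 4/12 = 1080/32760 = 3/91.
There are C(4,1) = 4 such orderings, each equally likely, so P = 4 × 3/91 = 12/91.

12/91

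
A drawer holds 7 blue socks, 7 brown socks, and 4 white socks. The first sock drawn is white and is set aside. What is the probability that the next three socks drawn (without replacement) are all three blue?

After the first draw, 7 of the remaining 17 socks are blue.
P = 7/17 × 6/16 × 5/15 = 210/4080 = 7/136.

7/136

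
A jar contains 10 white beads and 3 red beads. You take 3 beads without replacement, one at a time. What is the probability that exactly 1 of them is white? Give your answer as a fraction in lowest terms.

15/143

One ordering (white drawn first) has probability 10/13 × 3/12 × 2/11 = 60/1716 = 5/143.
There are C(3,1) = 3 such orderings, each equally likely, so P = 3 × 5/143 = 15/143.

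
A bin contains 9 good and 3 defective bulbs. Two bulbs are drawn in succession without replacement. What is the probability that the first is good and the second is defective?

Each draw changes the counts, so multiply the conditional probabilities along the sequence:
P = 9/12 × 3/11 = 27/132 = 9/44.

9/44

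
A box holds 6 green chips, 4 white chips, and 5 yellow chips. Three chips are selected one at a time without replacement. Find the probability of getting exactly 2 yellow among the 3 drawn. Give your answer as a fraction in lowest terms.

20/91

One ordering (yellow drawn first) has probability 5/15 × 4/14 × 10/13 = 200/2730 = 20/273.
There are C(3,2) = 3 such orderings, each equally likely, so P = 3 × 20/273 = 20/91.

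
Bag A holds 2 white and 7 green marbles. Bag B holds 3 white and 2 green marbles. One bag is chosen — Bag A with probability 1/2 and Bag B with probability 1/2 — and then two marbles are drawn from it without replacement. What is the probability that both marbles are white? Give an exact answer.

59/360

From Bag A: P(both white) = (2/9)(1/8) = 1/36.
From Bag B: P(both white) = (3/5)(2/4) = 3/10.
Total probability = (1/2)(1/36) + (1/2)(3/10) = 59/360.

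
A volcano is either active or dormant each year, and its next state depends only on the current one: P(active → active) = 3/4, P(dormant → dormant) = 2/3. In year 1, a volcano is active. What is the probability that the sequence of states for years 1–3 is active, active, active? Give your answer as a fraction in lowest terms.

Year 1 is given. For each transition, use the conditional probability from the current state:
P(active | active) = 3/4; P(active | active) = 3/4.
P = 3/4 × 3/4 = 9/16.

9/16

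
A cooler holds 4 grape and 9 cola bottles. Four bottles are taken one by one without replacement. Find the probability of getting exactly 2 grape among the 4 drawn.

One ordering (grape drawn first) has probability 4/13 × 3/12 × 9/11 × 8/10 = 864/17160 = 36/715.
There are C(4,2) = 6 such orderings, each equally likely, so P = 6 × 36/715 = 216/715.

216/715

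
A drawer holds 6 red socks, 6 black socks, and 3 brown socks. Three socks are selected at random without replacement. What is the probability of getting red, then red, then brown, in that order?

3/91

Multiply the probability of each draw given the previous ones:
P = 6/15 × 5/14 × 3/13 = 90/2730 = 3/91.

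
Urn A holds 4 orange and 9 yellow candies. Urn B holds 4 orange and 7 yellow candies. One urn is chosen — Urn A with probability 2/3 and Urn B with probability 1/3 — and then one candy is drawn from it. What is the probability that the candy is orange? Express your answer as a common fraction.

140/429

From Urn A: P(orange) = 4/13.
From Urn B: P(orange) = 4/11.
Total probability = (2/3)(4/13) + (1/3)(4/11) = 140/429.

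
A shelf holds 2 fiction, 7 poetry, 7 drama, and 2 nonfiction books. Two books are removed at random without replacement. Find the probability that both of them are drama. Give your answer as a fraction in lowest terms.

7/51

P(all drama) = 7/18 × 6/17 = 42/306 = 7/51.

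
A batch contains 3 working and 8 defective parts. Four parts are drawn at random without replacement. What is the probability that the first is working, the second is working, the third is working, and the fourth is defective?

Multiply the probability of each draw given the previous ones:
P = 3/11 × 2/10 × 1/9 × 8/8 = 48/7920 = 1/165.

1/165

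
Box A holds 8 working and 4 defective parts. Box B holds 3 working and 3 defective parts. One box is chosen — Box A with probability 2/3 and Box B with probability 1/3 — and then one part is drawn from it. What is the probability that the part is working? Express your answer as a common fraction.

11/18

From Box A: P(working) = 8/12.
From Box B: P(working) = 3/6.
Total probability = (2/3)(8/12) + (1/3)(3/6) = 11/18.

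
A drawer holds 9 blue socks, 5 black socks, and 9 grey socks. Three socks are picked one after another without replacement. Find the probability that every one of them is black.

10/1771

P(all black) = 5/23 × 4/22 × 3/21 = 60/10626 = 10/1771.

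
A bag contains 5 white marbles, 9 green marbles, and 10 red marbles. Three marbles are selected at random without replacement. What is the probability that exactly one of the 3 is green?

One ordering (green drawn first) has probability 9/24 × 15/23 × 14/22 = 1890/12144 = 315/2024.
There are C(3,1) = 3 such orderings, each equally likely, so P = 3 × 315/2024 = 945/2024.

945/2024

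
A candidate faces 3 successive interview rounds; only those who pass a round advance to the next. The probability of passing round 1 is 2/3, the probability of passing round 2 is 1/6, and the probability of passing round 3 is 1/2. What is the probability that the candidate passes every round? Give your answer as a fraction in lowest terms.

1/18

Multiplying along the chain,
P = 2/3 × 1/6 × 1/2 = 2/36 = 1/18.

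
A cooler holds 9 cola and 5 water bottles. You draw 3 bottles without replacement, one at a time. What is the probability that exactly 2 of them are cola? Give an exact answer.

One ordering (cola drawn first) has probability 9/14 × 8/13 × 5/12 = 360/2184 = 15/91.
There are C(3,2) = 3 such orderings, each equally likely, so P = 3 × 15/91 = 45/91.

45/91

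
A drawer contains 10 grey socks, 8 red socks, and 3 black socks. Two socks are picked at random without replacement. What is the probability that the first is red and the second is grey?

4/21

Multiply the probability of each draw given the previous ones:
P = 8/21 × 10/20 = 80/420 = 4/21.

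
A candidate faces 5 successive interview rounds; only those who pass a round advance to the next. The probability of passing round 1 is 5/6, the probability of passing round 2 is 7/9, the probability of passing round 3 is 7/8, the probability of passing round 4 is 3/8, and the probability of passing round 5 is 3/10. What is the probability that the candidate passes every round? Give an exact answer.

49/768

Multiplying along the chain,
P = 5/6 × 7/9 × 7/8 × 3/8 × 3/10 = 2205/34560 = 49/768.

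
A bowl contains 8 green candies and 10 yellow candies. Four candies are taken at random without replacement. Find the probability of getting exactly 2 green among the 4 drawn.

One ordering (green drawn first) has probability 8/18 × 7/17 × 10/16 × 9/15 = 5040/73440 = 7/102.
There are C(4,2) = 6 such orderings, each equally likely, so P = 6 × 7/102 = 7/17.

7/17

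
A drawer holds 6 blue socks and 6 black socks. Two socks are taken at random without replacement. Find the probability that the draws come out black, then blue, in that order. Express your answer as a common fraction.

3/11

Chain rule:
P = 6/12 × 6/11 = 36/132 = 3/11.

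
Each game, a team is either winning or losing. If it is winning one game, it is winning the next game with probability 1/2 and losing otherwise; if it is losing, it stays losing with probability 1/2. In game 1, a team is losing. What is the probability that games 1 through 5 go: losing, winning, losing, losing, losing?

1/16

Game 1 is given. For each transition, use the conditional probability from the current state:
P(winning | losing) = 1/2; P(losing | winning) = 1/2; P(losing | losing) = 1/2; P(losing | losing) = 1/2.
P = 1/2 × 1/2 × 1/2 × 1/2 = 1/16.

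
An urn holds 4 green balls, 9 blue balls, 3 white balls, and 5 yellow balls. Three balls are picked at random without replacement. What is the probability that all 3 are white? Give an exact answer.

1/1330

P = 3/21 × 2/20 × 1/19 = 6/7980 = 1/1330.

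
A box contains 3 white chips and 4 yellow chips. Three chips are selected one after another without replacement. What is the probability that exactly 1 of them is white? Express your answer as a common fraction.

One ordering (white drawn first) has probability 3/7 × 4/6 × 3/5 = 36/210 = 6/35.
There are C(3,1) = 3 such orderings, each equally likely, so P = 3 × 6/35 = 18/35.

18/35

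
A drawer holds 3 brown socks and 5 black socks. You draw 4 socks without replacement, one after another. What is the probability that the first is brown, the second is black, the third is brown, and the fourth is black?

1/14

Multiply the probability of each draw given the previous ones:
P = 3/8 × 5/7 × 2/6 × 4/5 = 120/1680 = 1/14.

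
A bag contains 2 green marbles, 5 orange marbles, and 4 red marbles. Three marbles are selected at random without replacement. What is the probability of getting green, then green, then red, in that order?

4/495

Each draw changes the counts, so multiply the conditional probabilities along the sequence:
P = 2/11 × 1/10 × 4/9 = 8/990 = 4/495.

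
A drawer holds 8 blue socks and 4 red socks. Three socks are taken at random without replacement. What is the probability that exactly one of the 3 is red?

One ordering (red drawn first) has probability 4/12 × 8/11 × 7/10 = 224/1320 = 28/165.
There are C(3,1) = 3 such orderings, each equally likely, so P = 3 × 28/165 = 28/55.

28/55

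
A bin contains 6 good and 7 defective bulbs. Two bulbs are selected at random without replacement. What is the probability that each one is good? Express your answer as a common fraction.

5/26

P(all good) = 6/13 × 5/12 = 30/156 = 5/26.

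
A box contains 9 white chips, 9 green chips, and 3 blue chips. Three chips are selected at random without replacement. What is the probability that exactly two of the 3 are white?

One ordering (white drawn first) has probability 9/21 × 8/20 × 12/19 = 864/7980 = 72/665.
There are C(3,2) = 3 such orderings, each equally likely, so P = 3 × 72/665 = 216/665.

216/665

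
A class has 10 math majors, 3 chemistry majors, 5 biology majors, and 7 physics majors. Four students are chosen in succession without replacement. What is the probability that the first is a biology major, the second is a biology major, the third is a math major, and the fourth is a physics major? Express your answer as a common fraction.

Multiply the probability of each draw given the previous ones:
P = 5/25 × 4/24 × 10/23 × 7/22 = 1400/303600 = 7/1518.

7/1518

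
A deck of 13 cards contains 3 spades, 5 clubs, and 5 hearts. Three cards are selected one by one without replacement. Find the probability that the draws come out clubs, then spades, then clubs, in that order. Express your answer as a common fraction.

5/143

Chain rule:
P = 5/13 × 3/12 × 4/11 = 60/1716 = 5/143.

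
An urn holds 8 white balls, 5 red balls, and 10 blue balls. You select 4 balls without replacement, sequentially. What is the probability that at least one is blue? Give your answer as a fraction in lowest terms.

148/161

P(no blue) = 13/23 × 12/22 × 11/21 × 10/20 = 17160/212520 = 13/161.
P(at least one) = 1 − 13/161 = 148/161.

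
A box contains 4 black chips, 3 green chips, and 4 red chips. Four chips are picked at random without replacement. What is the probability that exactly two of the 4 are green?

One ordering (green drawn first) has probability 3/11 × 2/10 × 8/9 × 7/8 = 336/7920 = 7/165.
There are C(4,2) = 6 such orderings, each equally likely, so P = 6 × 7/165 = 14/55.

14/55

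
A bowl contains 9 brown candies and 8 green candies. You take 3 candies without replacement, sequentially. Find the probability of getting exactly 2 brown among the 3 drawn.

One ordering (brown drawn first) has probability 9/17 × 8/16 × 8/15 = 576/4080 = 12/85.
There are C(3,2) = 3 such orderings, each equally likely, so P = 3 × 12/85 = 36/85.

36/85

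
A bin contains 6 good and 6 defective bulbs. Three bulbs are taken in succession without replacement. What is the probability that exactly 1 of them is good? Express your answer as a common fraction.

One ordering (good drawn first) has probability 6/12 × 6/11 × 5/10 = 180/1320 = 3/22.
There are C(3,1) = 3 such orderings, each equally likely, so P = 3 × 3/22 = 9/22.

9/22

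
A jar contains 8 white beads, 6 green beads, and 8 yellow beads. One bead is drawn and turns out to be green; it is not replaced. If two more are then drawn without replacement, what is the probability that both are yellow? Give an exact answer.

With the first bead removed, 8 yellow remain out of 21.
P = 8/21 × 7/20 = 56/420 = 2/15.

2/15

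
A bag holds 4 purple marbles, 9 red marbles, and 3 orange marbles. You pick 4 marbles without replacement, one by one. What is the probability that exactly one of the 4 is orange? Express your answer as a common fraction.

33/70

One ordering (orange drawn first) has probability 3/16 × 13/15 × 12/14 × 11/13 = 5148/43680 = 33/280.
There are C(4,1) = 4 such orderings, each equally likely, so P = 4 × 33/280 = 33/70.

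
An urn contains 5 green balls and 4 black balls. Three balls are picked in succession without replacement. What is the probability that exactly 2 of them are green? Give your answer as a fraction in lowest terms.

One ordering (green drawn first) has probability 5/9 × 4/8 × 4/7 = 80/504 = 10/63.
There are C(3,2) = 3 such orderings, each equally likely, so P = 3 × 10/63 = 10/21.

10/21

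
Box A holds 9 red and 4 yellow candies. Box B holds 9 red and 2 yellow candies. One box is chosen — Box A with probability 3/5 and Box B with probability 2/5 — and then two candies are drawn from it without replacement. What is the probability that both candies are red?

From Box A: P(both red) = (9/13)(8/12) = 6/13.
From Box B: P(both red) = (9/11)(8/10) = 36/55.
Total probability = (3/5)(6/13) + (2/5)(36/55) = 1926/3575.

1926/3575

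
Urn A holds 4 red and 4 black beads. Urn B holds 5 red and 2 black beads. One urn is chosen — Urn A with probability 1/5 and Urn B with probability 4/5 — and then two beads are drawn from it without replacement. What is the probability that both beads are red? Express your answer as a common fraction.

89/210

From Urn A: P(both red) = (4/8)(3/7) = 3/14.
From Urn B: P(both red) = (5/7)(4/6) = 10/21.
Total probability = (1/5)(3/14) + (4/5)(10/21) = 89/210.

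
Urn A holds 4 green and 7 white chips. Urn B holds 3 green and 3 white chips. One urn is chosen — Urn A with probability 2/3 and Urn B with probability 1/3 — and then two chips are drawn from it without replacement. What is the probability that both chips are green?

From Urn A: P(both green) = (4/11)(3/10) = 6/55.
From Urn B: P(both green) = (3/6)(2/5) = 1/5.
Total probability = (2/3)(6/55) + (1/3)(1/5) = 23/165.

23/165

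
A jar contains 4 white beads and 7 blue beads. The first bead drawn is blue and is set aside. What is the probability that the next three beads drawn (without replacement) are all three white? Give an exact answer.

1/30

With the first bead removed, 4 white remain out of 10.
P = 4/10 × 3/9 × 2/8 = 24/720 = 1/30.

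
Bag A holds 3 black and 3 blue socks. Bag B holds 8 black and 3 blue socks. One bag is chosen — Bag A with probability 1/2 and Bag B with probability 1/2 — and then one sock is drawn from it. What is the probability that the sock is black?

From Bag A: P(black) = 3/6.
From Bag B: P(black) = 8/11.
Total probability = (1/2)(3/6) + (1/2)(8/11) = 27/44.

27/44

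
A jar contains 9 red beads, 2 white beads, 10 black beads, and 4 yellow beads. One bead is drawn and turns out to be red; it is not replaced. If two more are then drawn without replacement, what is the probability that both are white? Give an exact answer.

After the first draw, 2 of the remaining 24 beads are white.
P = 2/24 × 1/23 = 2/552 = 1/276.

1/276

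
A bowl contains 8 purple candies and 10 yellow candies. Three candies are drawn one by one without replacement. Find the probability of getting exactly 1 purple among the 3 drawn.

15/34

One ordering (purple drawn first) has probability 8/18 × 10/17 × 9/16 = 720/4896 = 5/34.
There are C(3,1) = 3 such orderings, each equally likely, so P = 3 × 5/34 = 15/34.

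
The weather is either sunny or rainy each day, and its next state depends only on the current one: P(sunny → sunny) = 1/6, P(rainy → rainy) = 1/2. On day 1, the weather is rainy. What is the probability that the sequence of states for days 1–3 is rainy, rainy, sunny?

1/4

Day 1 is given. For each transition, use the conditional probability from the current state:
P(rainy | rainy) = 1/2; P(sunny | rainy) = 1/2.
P = 1/2 × 1/2 = 1/4.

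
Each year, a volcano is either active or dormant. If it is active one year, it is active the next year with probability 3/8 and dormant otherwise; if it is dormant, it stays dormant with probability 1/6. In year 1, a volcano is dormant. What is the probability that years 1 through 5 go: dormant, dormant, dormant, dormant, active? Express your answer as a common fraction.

Year 1 is given. For each transition, use the conditional probability from the current state:
P(dormant | dormant) = 1/6; P(dormant | dormant) = 1/6; P(dormant | dormant) = 1/6; P(active | dormant) = 5/6.
P = 1/6 × 1/6 × 1/6 × 5/6 = 5/1296.

5/1296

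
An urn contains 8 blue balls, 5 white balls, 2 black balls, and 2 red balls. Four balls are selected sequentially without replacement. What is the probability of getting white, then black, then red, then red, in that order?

1/2856

Multiply the probability of each draw given the previous ones:
P = 5/17 × 2/16 × 2/15 × 1/14 = 20/57120 = 1/2856.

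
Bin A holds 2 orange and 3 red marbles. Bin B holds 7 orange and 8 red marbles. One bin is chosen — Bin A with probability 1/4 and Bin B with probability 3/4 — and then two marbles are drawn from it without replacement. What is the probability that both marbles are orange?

From Bin A: P(both orange) = (2/5)(1/4) = 1/10.
From Bin B: P(both orange) = (7/15)(6/14) = 1/5.
Total probability = (1/4)(1/10) + (3/4)(1/5) = 7/40.

7/40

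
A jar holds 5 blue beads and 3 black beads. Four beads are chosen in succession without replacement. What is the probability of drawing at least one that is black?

P(no black) = 5/8 × 4/7 × 3/6 × 2/5 = 120/1680 = 1/14.
P(at least one) = 1 − 1/14 = 13/14.

13/14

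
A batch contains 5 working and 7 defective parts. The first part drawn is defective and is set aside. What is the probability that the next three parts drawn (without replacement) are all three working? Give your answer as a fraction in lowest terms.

2/33

After the first draw, 5 of the remaining 11 parts are working.
P = 5/11 × 4/10 × 3/9 = 60/990 = 2/33.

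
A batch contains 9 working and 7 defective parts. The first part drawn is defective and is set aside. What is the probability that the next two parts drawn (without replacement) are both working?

With the first part removed, 9 working remain out of 15.
P = 9/15 × 8/14 = 72/210 = 12/35.

12/35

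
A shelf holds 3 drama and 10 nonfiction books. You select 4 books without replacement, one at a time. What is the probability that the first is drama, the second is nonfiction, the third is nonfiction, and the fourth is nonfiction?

18/143

Each draw changes the counts, so multiply the conditional probabilities along the sequence:
P = 3/13 × 10/12 × 9/11 × 8/10 = 2160/17160 = 18/143.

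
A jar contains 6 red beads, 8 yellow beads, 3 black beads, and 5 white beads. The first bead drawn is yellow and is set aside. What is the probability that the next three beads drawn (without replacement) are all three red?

2/133

After the first draw, 6 of the remaining 21 beads are red.
P = 6/21 × 5/20 × 4/19 = 120/7980 = 2/133.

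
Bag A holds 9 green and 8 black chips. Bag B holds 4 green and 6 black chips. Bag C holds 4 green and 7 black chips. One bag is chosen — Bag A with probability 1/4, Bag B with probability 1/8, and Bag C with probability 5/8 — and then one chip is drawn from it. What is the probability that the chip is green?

From Bag A: P(green) = 9/17.
From Bag B: P(green) = 4/10.
From Bag C: P(green) = 4/11.
Total probability = (1/4)(9/17) + (1/8)(4/10) + (5/8)(4/11) = 383/935.

383/935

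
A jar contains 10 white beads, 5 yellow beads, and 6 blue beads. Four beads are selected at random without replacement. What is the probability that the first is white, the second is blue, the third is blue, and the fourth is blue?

Chain rule:
P = 10/21 × 6/20 × 5/19 × 4/18 = 1200/143640 = 10/1197.

10/1197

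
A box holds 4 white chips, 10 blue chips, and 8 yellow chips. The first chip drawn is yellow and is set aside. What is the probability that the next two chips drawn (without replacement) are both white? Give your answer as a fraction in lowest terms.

1/35

With the first chip removed, 4 white remain out of 21.
P = 4/21 × 3/20 = 12/420 = 1/35.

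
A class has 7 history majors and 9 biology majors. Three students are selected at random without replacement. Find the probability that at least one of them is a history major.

17/20

P(no history majors) = 9/16 × 8/15 × 7/14 = 504/3360 = 3/20.
P(at least one) = 1 − 3/20 = 17/20.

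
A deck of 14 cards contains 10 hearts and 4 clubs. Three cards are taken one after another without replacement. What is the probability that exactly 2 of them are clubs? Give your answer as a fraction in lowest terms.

One ordering (clubs drawn first) has probability 4/14 × 3/13 × 10/12 = 120/2184 = 5/91.
There are C(3,2) = 3 such orderings, each equally likely, so P = 3 × 5/91 = 15/91.

15/91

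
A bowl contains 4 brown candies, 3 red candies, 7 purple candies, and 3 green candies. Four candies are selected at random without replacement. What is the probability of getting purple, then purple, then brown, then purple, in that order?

Multiply the probability of each draw given the previous ones:
P = 7/17 × 6/16 × 4/15 × 5/14 = 840/57120 = 1/68.

1/68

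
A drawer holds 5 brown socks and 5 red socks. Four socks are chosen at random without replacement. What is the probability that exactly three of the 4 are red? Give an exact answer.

One ordering (red drawn first) has probability 5/10 × 4/9 × 3/8 × 5/7 = 300/5040 = 5/84.
There are C(4,3) = 4 such orderings, each equally likely, so P = 4 × 5/84 = 5/21.

5/21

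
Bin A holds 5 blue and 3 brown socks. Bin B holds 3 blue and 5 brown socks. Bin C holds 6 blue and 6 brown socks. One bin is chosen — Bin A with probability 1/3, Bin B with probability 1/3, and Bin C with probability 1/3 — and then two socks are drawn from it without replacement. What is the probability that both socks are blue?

From Bin A: P(both blue) = (5/8)(4/7) = 5/14.
From Bin B: P(both blue) = (3/8)(2/7) = 3/28.
From Bin C: P(both blue) = (6/12)(5/11) = 5/22.
Total probability = (1/3)(5/14) + (1/3)(3/28) + (1/3)(5/22) = 71/308.

71/308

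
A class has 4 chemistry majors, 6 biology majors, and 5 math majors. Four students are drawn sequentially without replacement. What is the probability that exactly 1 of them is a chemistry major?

44/91

One ordering (a chemistry major drawn first) has probability 4/15 × 11/14 × 10/13 × 9/12 = 3960/32760 = 11/91.
There are C(4,1) = 4 such orderings, each equally likely, so P = 4 × 11/91 = 44/91.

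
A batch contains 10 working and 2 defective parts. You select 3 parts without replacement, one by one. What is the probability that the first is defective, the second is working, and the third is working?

3/22

Multiply the probability of each draw given the previous ones:
P = 2/12 × 10/11 × 9/10 = 180/1320 = 3/22.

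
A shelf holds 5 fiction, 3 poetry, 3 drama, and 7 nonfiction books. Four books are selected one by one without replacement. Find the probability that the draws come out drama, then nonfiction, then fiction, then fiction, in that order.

7/1224

Multiply the probability of each draw given the previous ones:
P = 3/18 × 7/17 × 5/16 × 4/15 = 420/73440 = 7/1224.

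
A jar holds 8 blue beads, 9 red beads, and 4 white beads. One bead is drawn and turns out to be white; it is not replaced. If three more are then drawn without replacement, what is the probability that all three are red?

After the first draw, 9 of the remaining 20 beads are red.
P = 9/20 × 8/19 × 7/18 = 504/6840 = 7/95.

7/95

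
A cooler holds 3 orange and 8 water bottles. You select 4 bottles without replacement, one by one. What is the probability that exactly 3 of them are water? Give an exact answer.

One ordering (water drawn first) has probability 8/11 × 7/10 × 6/9 × 3/8 = 1008/7920 = 7/55.
There are C(4,3) = 4 such orderings, each equally likely, so P = 4 × 7/55 = 28/55.

28/55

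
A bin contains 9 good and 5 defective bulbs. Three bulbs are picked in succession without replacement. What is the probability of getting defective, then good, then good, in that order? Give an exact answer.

Chain rule:
P = 5/14 × 9/13 × 8/12 = 360/2184 = 15/91.

15/91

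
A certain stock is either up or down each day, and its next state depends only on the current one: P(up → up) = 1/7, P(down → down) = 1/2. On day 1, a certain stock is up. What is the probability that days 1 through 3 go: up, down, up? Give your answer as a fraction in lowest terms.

3/7

Day 1 is given. For each transition, use the conditional probability from the current state:
P(down | up) = 6/7; P(up | down) = 1/2.
P = 6/7 × 1/2 = 6/14 = 3/7.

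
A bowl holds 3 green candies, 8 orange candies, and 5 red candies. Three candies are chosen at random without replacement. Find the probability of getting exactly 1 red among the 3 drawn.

55/112

One ordering (red drawn first) has probability 5/16 × 11/15 × 10/14 = 550/3360 = 55/336.
There are C(3,1) = 3 such orderings, each equally likely, so P = 3 × 55/336 = 55/112.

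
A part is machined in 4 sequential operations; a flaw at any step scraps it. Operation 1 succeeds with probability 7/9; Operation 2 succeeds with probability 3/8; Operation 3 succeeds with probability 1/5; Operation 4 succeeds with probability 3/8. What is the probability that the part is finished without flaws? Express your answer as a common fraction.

7/320

Each stage is reached only if all earlier stages succeed, so
P = 7/9 × 3/8 × 1/5 × 3/8 = 63/2880 = 7/320.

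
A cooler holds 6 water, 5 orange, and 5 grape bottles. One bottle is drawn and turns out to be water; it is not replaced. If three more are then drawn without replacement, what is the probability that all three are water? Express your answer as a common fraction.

2/91

After the first draw, 5 of the remaining 15 bottles are water.
P = 5/15 × 4/14 × 3/13 = 60/2730 = 2/91.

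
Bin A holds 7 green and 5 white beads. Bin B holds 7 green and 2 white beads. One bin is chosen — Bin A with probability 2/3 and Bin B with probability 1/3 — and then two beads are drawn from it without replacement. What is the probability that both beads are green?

161/396

From Bin A: P(both green) = (7/12)(6/11) = 7/22.
From Bin B: P(both green) = (7/9)(6/8) = 7/12.
Total probability = (2/3)(7/22) + (1/3)(7/12) = 161/396.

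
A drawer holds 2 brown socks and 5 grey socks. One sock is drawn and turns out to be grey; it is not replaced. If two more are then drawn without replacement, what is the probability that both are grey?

2/5

With the first sock removed, 4 grey remain out of 6.
P = 4/6 × 3/5 = 12/30 = 2/5.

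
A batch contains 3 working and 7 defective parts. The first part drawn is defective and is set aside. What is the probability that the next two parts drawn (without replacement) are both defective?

5/12

With the first part removed, 6 defective remain out of 9.
P = 6/9 × 5/8 = 30/72 = 5/12.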